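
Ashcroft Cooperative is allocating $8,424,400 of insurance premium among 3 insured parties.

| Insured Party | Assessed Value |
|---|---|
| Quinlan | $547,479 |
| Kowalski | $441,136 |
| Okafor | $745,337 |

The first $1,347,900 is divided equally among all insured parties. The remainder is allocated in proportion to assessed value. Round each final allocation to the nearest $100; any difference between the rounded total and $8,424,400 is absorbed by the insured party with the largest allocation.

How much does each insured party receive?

First tranche $1,347,900 split equally: $449,300 each.
Remainder $7,076,500 by assessed value (total 1,733,952): Quinlan 2,234,338.17 → $2,234,300; Kowalski 1,800,337.55 → $1,800,300; Okafor 3,041,824.27 → $3,041,800.
Rounding difference +$100 on remainder applied to Okafor.
Totals: Quinlan $449,300 + $2,234,300 = $2,683,600; Kowalski $449,300 + $1,800,300 = $2,249,600; Okafor $449,300 + $3,041,900 = $3,491,200.

Quinlan: $2,683,600 | Kowalski: $2,249,600 | Okafor: $3,491,200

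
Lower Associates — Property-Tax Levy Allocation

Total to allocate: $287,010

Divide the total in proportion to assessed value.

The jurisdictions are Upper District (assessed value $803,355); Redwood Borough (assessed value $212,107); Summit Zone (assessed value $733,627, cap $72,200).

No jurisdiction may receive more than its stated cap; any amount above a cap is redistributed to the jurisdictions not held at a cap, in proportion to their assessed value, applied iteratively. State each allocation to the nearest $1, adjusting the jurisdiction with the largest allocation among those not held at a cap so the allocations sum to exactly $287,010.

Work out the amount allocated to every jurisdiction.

Combined assessed value = 1,749,089.
Proportional shares (ignoring caps): Upper District 131,823.43; Redwood Borough 34,804.88; Summit Zone 120,381.69.
Capped: Summit Zone ($72,200); balance $214,810 reallocated over remaining assessed value 1,015,462.
Remaining shares: Upper District 169,941.06 → $169,941; Redwood Borough 44,868.94 → $44,869.

Upper District: $169,941 · Redwood Borough: $44,869 · Summit Zone: $72,200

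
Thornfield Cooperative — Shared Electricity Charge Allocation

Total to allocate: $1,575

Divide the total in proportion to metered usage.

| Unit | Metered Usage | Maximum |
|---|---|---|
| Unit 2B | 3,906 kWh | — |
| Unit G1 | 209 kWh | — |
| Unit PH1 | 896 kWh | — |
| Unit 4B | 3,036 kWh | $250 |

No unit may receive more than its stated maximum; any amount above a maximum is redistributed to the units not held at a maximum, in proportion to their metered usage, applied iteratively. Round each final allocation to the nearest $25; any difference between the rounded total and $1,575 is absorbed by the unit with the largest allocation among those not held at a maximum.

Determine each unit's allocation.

Unit 2B: $1,050 · Unit G1: $50 · Unit PH1: $225 · Unit 4B: $250

Combined metered usage = 8,047.
Unconstrained shares: Unit 2B 764.50; Unit G1 40.91; Unit PH1 175.37; Unit 4B 594.22.
Held at cap: Unit 4B ($250); residual $1,325 reallocated over remaining metered usage 5,011.
Redistributed shares: Unit 2B 1,032.82 → $1,025; Unit G1 55.26 → $50; Unit PH1 236.92 → $225.
Rounding difference +$25 applied to Unit 2B → $1,050.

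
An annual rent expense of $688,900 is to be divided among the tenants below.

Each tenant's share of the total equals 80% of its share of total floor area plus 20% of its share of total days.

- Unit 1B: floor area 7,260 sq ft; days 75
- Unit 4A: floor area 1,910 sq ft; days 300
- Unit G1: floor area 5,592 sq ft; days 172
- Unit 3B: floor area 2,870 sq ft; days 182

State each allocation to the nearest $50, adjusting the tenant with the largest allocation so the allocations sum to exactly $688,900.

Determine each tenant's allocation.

Totals — floor area 17,632, days 729.
Combined weights (80% floor area + 20% days): Unit 1B 0.3500; Unit 4A 0.1690; Unit G1 0.3009; Unit 3B 0.1801.
Raw shares: Unit 1B 241,099.31; Unit 4A 116,400.09; Unit G1 207,295.82; Unit 3B 124,104.78.
After rounding ($50): Unit 1B $241,100; Unit 4A $116,400; Unit G1 $207,300; Unit 3B $124,100. Sum = $688,900.
Rounded total matches; no reconciliation needed.

Unit 1B: $241,100; Unit 4A: $116,400; Unit G1: $207,300; Unit 3B: $124,100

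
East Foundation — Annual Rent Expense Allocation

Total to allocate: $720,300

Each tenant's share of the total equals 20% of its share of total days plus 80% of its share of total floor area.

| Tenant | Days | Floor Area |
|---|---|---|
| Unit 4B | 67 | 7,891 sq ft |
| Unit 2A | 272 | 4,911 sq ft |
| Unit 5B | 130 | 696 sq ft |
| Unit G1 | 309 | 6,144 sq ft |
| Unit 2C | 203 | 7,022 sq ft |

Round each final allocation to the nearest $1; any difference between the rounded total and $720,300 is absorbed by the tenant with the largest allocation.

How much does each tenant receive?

Unit 4B: $180,373 · Unit 2A: $146,076 · Unit 5B: $34,132 · Unit G1: $178,156 · Unit 2C: $181,563

Days total 981; floor area total 26,664.
Composite weights (20% days + 80% floor area): Unit 4B 0.2504; Unit 2A 0.2028; Unit 5B 0.0474; Unit G1 0.2473; Unit 2C 0.2521.
Pro-rata amounts: Unit 4B 180,372.63; Unit 2A 146,075.65; Unit 5B 34,131.89; Unit G1 178,155.67; Unit 2C 181,564.15.
Rounded to nearest $1: Unit 4B $180,373; Unit 2A $146,076; Unit 5B $34,132; Unit G1 $178,156; Unit 2C $181,564. Sum = $720,301.
Difference $720,300 − $720,301 = −$1 applied to largest allocation (Unit 2C): Unit 2C becomes $181,563.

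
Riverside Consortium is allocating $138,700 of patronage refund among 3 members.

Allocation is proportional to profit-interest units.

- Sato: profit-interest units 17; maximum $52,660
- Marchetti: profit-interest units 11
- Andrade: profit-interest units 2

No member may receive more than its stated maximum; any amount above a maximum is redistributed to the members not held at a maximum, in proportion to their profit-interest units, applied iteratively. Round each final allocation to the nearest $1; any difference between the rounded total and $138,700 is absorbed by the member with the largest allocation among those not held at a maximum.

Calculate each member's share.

Total profit-interest units = 30.
Pro-rata shares before constraints: Sato 78,596.67; Marchetti 50,856.67; Andrade 9,246.67.
Cap binds for Sato ($52,660); residual $86,040 reallocated over remaining profit-interest units 13.
Remaining shares: Marchetti 72,803.08 → $72,803; Andrade 13,236.92 → $13,237.

Sato: $52,660 · Marchetti: $72,803 · Andrade: $13,237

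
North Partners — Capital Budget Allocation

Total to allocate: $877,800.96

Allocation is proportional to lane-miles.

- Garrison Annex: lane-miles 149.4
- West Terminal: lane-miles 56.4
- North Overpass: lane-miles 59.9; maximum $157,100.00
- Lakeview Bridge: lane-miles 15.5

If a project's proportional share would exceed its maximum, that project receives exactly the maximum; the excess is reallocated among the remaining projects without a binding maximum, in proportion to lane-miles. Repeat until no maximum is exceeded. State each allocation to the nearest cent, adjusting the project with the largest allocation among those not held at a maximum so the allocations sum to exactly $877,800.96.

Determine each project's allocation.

Garrison Annex: $486,546.42 · West Terminal: $183,676.16 · North Overpass: $157,100.00 · Lakeview Bridge: $50,478.38

Total lane-miles = 281.2.
Unconstrained shares: Garrison Annex 466,370.7803; West Terminal 176,059.6520; North Overpass 186,985.3396; Lakeview Bridge 48,385.1881.
Capped: North Overpass ($157,100.00); balance $720,700.96 reallocated over remaining lane-miles 221.3.
Remaining shares: Garrison Annex 486,546.4231 → $486,546.42; West Terminal 183,676.1597 → $183,676.16; Lakeview Bridge 50,478.3772 → $50,478.38.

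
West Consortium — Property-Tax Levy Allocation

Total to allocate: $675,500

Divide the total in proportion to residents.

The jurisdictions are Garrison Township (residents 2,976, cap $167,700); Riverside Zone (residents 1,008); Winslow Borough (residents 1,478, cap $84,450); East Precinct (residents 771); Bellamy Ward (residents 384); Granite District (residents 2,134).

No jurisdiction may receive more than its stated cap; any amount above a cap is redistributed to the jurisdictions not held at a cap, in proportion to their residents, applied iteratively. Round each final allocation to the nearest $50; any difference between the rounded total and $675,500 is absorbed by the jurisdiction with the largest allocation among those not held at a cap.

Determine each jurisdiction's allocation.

Garrison Township: $167,700 · Riverside Zone: $99,300 · Winslow Borough: $84,450 · East Precinct: $75,950 · Bellamy Ward: $37,850 · Granite District: $210,250

Total residents = 8,751.
Proportional shares (ignoring caps): Garrison Township 229,720.95; Riverside Zone 77,808.71; Winslow Borough 114,088.56; East Precinct 59,514.40; Bellamy Ward 29,641.41; Granite District 164,725.97.
Capped: Garrison Township ($167,700), Winslow Borough ($84,450); residual $423,350 reallocated over remaining residents 4,297.
Remaining shares: Riverside Zone 99,310.40 → $99,300; East Precinct 75,960.64 → $75,950; Bellamy Ward 37,832.53 → $37,850; Granite District 210,246.43 → $210,250.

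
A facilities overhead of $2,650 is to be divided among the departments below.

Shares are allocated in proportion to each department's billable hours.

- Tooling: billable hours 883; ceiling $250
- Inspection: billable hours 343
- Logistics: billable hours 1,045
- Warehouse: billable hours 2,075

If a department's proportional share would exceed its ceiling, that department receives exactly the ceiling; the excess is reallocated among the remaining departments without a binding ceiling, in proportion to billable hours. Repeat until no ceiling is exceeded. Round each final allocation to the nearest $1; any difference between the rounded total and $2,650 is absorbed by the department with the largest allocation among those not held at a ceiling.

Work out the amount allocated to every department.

Billable hours total: 4,346.
Pro-rata shares before constraints: Tooling 538.41; Inspection 209.15; Logistics 637.20; Warehouse 1,265.24.
Cap binds for Tooling ($250); remaining pool $2,400 reallocated over remaining billable hours 3,463.
Redistributed shares: Inspection 237.71 → $238; Logistics 724.23 → $724; Warehouse 1,438.06 → $1,438.

Tooling: $250 · Inspection: $238 · Logistics: $724 · Warehouse: $1,438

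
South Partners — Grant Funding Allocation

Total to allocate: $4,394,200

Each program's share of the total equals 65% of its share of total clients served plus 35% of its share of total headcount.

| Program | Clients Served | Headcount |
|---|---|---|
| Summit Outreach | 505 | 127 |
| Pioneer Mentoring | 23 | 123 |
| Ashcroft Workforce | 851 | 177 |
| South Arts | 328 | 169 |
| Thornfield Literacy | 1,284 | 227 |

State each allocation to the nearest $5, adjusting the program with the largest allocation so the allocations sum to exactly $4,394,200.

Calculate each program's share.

Summit Outreach: $719,575; Pioneer Mentoring: $251,820; Ashcroft Workforce: $1,143,420; South Arts: $629,035; Thornfield Literacy: $1,650,350

Clients served total 2,991; headcount total 823.
Combined weights (65% clients served + 35% headcount): Summit Outreach 0.1638; Pioneer Mentoring 0.0573; Ashcroft Workforce 0.2602; South Arts 0.1432; Thornfield Literacy 0.3756.
Pro-rata amounts: Summit Outreach 719,574.97; Pioneer Mentoring 251,818.22; Ashcroft Workforce 1,143,421.54; South Arts 629,037.25; Thornfield Literacy 1,650,348.02.
Rounded to nearest $5: Summit Outreach $719,575; Pioneer Mentoring $251,820; Ashcroft Workforce $1,143,420; South Arts $629,035; Thornfield Literacy $1,650,350. Sum = $4,394,200.
Sum already equals the total — no adjustment.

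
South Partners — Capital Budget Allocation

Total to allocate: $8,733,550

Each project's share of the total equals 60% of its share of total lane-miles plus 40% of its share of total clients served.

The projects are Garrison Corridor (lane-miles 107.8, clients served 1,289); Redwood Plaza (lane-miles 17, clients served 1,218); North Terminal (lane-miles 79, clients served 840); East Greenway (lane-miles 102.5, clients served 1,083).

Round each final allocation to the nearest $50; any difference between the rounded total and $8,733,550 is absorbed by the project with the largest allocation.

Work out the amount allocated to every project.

Totals — lane-miles 306.3, clients served 4,430.
Blended shares (60% lane-miles + 40% clients served): Garrison Corridor 0.3276; Redwood Plaza 0.1433; North Terminal 0.2306; East Greenway 0.2986.
Proportional shares: Garrison Corridor 2,860,707.37; Redwood Plaza 1,251,326.56; North Terminal 2,013,928.21; East Greenway 2,607,587.87.
Rounded to nearest $50: Garrison Corridor $2,860,700; Redwood Plaza $1,251,350; North Terminal $2,013,950; East Greenway $2,607,600. Sum = $8,733,600.
Difference $8,733,550 − $8,733,600 = −$50 applied to largest allocation (Garrison Corridor): Garrison Corridor becomes $2,860,650.

Garrison Corridor: $2,860,650; Redwood Plaza: $1,251,350; North Terminal: $2,013,950; East Greenway: $2,607,600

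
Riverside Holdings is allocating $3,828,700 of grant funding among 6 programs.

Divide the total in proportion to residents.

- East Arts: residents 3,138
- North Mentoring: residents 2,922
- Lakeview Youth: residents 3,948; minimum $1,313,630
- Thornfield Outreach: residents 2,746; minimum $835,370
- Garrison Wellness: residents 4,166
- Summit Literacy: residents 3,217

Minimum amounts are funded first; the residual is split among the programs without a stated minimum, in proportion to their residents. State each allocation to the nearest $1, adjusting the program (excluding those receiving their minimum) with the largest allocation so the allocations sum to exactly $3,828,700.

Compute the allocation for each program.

East Arts: $392,092; North Mentoring: $365,103; Lakeview Youth: $1,313,630; Thornfield Outreach: $835,370; Garrison Wellness: $520,542; Summit Literacy: $401,963

Guaranteed amounts: Lakeview Youth $1,313,630; Thornfield Outreach $835,370. Balance $1,679,700.
Balance split over remaining residents 13,443: East Arts 392,092.43 → $392,092; North Mentoring 365,103.28 → $365,103; Garrison Wellness 520,540.82 → $520,541; Summit Literacy 401,963.47 → $401,963.
Rounding difference +$1 applied to Garrison Wellness → $520,542.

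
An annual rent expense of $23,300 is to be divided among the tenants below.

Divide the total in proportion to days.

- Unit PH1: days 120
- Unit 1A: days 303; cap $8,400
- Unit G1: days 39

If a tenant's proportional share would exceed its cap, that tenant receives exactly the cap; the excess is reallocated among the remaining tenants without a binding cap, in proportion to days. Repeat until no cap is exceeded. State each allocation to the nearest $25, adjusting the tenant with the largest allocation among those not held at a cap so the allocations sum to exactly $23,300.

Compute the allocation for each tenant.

Total days = 462.
Unconstrained shares: Unit PH1 6,051.95; Unit 1A 15,281.17; Unit G1 1,966.88.
Cap binds for Unit 1A ($8,400); balance $14,900 reallocated over remaining days 159.
Redistributed shares: Unit PH1 11,245.28 → $11,250; Unit G1 3,654.72 → $3,650.

Unit PH1: $11,250 | Unit 1A: $8,400 | Unit G1: $3,650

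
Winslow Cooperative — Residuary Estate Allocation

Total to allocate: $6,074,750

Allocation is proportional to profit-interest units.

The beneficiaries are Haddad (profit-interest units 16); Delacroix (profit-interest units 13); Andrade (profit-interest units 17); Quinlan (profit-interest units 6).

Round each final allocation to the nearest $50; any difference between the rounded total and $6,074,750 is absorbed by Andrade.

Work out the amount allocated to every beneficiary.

Sum of profit-interest units: 52.
Proportional shares: Haddad 16/52 × $6,074,750 = 1,869,153.85; Delacroix 13/52 × $6,074,750 = 1,518,687.50; Andrade 17/52 × $6,074,750 = 1,985,975.96; Quinlan 6/52 × $6,074,750 = 700,932.69.
After rounding ($50): Haddad $1,869,150; Delacroix $1,518,700; Andrade $1,986,000; Quinlan $700,950. Sum = $6,074,800.
Difference $6,074,750 − $6,074,800 = −$50 applied to Andrade: Andrade becomes $1,985,950.

Haddad: $1,869,150; Delacroix: $1,518,700; Andrade: $1,985,950; Quinlan: $700,950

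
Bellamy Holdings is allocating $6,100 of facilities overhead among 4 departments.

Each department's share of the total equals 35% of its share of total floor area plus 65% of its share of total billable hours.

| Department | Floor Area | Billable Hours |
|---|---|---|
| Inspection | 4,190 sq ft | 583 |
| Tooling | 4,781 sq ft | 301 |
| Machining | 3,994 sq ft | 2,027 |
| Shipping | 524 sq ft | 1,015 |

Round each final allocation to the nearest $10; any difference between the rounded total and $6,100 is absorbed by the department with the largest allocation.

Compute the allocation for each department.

Inspection: $1,250 · Tooling: $1,060 · Machining: $2,680 · Shipping: $1,110

Totals — floor area 13,489, billable hours 3,926.
Composite weights (35% floor area + 65% billable hours): Inspection 0.2052; Tooling 0.1739; Machining 0.4392; Shipping 0.1816.
Proportional shares: Inspection 1,251.97; Tooling 1,060.71; Machining 2,679.29; Shipping 1,108.02.
Rounded to nearest $10: Inspection $1,250; Tooling $1,060; Machining $2,680; Shipping $1,110. Sum = $6,100.
No rounding difference to absorb.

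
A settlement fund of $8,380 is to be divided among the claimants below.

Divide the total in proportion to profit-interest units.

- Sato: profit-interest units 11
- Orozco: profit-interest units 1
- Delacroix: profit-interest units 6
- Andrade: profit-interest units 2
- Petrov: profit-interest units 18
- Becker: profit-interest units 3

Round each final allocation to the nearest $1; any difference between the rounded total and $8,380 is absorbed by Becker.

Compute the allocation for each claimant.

Sum of profit-interest units: 41.
Unrounded shares: Sato 11/41 × $8,380 = 2,248.29; Orozco 1/41 × $8,380 = 204.39; Delacroix 6/41 × $8,380 = 1,226.34; Andrade 2/41 × $8,380 = 408.78; Petrov 18/41 × $8,380 = 3,679.02; Becker 3/41 × $8,380 = 613.17.
At nearest $1: Sato $2,248; Orozco $204; Delacroix $1,226; Andrade $409; Petrov $3,679; Becker $613. Sum = $8,379.
Difference $8,380 − $8,379 = +$1 applied to Becker: Becker becomes $614.

Sato: $2,248 · Orozco: $204 · Delacroix: $1,226 · Andrade: $409 · Petrov: $3,679 · Becker: $614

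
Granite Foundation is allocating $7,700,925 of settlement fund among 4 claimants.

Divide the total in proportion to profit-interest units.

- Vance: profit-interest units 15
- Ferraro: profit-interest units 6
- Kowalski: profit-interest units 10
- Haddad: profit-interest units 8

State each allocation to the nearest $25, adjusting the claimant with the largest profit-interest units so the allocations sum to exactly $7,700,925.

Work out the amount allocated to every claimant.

Vance: $2,961,900; Ferraro: $1,184,750; Kowalski: $1,974,600; Haddad: $1,579,675

Profit-interest units total: 15 + 6 + 10 + 8 = 39.
Raw shares: Vance 2,961,894.23; Ferraro 1,184,757.69; Kowalski 1,974,596.15; Haddad 1,579,676.92.
At nearest $25: Vance $2,961,900; Ferraro $1,184,750; Kowalski $1,974,600; Haddad $1,579,675. Sum = $7,700,925.
Rounded total matches; no reconciliation needed.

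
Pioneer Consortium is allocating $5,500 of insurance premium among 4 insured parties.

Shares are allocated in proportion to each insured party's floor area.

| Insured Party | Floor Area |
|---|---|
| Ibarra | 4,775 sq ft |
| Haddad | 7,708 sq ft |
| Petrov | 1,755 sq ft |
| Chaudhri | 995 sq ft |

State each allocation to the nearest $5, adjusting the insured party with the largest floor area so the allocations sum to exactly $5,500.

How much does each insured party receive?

Ibarra: $1,725 | Haddad: $2,780 | Petrov: $635 | Chaudhri: $360

Total floor area = 4,775 + 7,708 + 1,755 + 995 = 15,233.
Pro-rata amounts: Ibarra 1,724.05; Haddad 2,783.04; Petrov 633.66; Chaudhri 359.25.
After rounding ($5): Ibarra $1,725; Haddad $2,785; Petrov $635; Chaudhri $360. Sum = $5,505.
Difference $5,500 − $5,505 = −$5 applied to largest floor area (Haddad): Haddad becomes $2,780.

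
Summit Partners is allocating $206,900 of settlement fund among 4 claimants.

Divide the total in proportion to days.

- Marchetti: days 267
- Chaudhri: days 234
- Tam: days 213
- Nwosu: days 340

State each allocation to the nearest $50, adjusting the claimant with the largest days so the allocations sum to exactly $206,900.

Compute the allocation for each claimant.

Total days = 267 + 234 + 213 + 340 = 1,054.
Proportional shares: Marchetti 52,412.05; Chaudhri 45,934.16; Tam 41,811.86; Nwosu 66,741.94.
At nearest $50: Marchetti $52,400; Chaudhri $45,950; Tam $41,800; Nwosu $66,750. Sum = $206,900.
Sum already equals the total — no adjustment.

Marchetti: $52,400 | Chaudhri: $45,950 | Tam: $41,800 | Nwosu: $66,750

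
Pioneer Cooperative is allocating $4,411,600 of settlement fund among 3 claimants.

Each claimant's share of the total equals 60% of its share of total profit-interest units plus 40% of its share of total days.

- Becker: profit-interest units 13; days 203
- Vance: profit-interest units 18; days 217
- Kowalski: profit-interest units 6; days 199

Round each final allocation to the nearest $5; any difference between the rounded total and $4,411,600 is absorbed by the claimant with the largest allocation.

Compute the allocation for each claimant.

Becker: $1,508,725 · Vance: $1,906,330 · Kowalski: $996,545

Totals — profit-interest units 37, days 619.
Composite weights (60% profit-interest units + 40% days): Becker 0.3420; Vance 0.4321; Kowalski 0.2259.
Raw shares: Becker 1,508,723.67; Vance 1,906,332.05; Kowalski 996,544.29.
After rounding ($5): Becker $1,508,725; Vance $1,906,330; Kowalski $996,545. Sum = $4,411,600.
No rounding difference to absorb.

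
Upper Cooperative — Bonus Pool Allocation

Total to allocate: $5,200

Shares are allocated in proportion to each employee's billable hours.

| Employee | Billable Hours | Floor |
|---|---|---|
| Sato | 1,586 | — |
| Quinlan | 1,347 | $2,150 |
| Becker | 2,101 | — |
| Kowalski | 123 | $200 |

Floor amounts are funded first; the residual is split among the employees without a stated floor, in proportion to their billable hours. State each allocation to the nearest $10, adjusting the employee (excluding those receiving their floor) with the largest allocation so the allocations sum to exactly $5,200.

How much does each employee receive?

Sato: $1,230 · Quinlan: $2,150 · Becker: $1,620 · Kowalski: $200

Minimums first: Quinlan $2,150; Kowalski $200. Balance $2,850.
Balance split over remaining billable hours 3,687: Sato 1,225.96 → $1,230; Becker 1,624.04 → $1,620.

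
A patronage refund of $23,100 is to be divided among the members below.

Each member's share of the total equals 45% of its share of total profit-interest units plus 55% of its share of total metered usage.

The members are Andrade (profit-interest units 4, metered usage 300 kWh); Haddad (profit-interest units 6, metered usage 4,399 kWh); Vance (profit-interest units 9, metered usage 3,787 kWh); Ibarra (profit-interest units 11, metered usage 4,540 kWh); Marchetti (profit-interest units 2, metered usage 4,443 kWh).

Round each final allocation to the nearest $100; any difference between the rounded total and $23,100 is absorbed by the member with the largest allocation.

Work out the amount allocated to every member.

Andrade: $1,500 | Haddad: $5,100 | Vance: $5,700 | Ibarra: $6,900 | Marchetti: $3,900

Totals — profit-interest units 32, metered usage 17,469.
Combined weights (45% profit-interest units + 55% metered usage): Andrade 0.0657; Haddad 0.2229; Vance 0.2458; Ibarra 0.2976; Marchetti 0.1680.
Proportional shares: Andrade 1,517.56; Haddad 5,148.40; Vance 5,677.83; Ibarra 6,875.17; Marchetti 3,881.03.
At nearest $100: Andrade $1,500; Haddad $5,100; Vance $5,700; Ibarra $6,900; Marchetti $3,900. Sum = $23,100.
No rounding difference to absorb.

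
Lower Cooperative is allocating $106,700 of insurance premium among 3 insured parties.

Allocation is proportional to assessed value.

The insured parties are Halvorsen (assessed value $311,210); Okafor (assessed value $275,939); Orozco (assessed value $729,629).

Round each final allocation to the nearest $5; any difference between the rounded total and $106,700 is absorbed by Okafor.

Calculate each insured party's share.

Total assessed value = 1,316,778.
Unrounded shares: Halvorsen 311,210/1,316,778 × $106,700 = 25,217.70; Okafor 275,939/1,316,778 × $106,700 = 22,359.65; Orozco 729,629/1,316,778 × $106,700 = 59,122.66.
At nearest $5: Halvorsen $25,220; Okafor $22,360; Orozco $59,125. Sum = $106,705.
Difference $106,700 − $106,705 = −$5 applied to Okafor: Okafor becomes $22,355.

Halvorsen: $25,220 | Okafor: $22,355 | Orozco: $59,125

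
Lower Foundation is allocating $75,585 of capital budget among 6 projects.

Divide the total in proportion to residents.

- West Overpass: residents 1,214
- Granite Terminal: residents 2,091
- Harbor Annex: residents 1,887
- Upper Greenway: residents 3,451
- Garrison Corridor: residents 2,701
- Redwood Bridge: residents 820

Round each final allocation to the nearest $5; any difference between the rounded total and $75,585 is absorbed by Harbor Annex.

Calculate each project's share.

West Overpass: $7,545 · Granite Terminal: $12,995 · Harbor Annex: $11,720 · Upper Greenway: $21,445 · Garrison Corridor: $16,785 · Redwood Bridge: $5,095

Sum of residents: 12,164.
Proportional shares: West Overpass 1,214/12,164 × $75,585 = 7,543.59; Granite Terminal 2,091/12,164 × $75,585 = 12,993.11; Harbor Annex 1,887/12,164 × $75,585 = 11,725.49; Upper Greenway 3,451/12,164 × $75,585 = 21,443.92; Garrison Corridor 2,701/12,164 × $75,585 = 16,783.55; Redwood Bridge 820/12,164 × $75,585 = 5,095.34.
After rounding ($5): West Overpass $7,545; Granite Terminal $12,995; Harbor Annex $11,725; Upper Greenway $21,445; Garrison Corridor $16,785; Redwood Bridge $5,095. Sum = $75,590.
Difference $75,585 − $75,590 = −$5 applied to Harbor Annex: Harbor Annex becomes $11,720.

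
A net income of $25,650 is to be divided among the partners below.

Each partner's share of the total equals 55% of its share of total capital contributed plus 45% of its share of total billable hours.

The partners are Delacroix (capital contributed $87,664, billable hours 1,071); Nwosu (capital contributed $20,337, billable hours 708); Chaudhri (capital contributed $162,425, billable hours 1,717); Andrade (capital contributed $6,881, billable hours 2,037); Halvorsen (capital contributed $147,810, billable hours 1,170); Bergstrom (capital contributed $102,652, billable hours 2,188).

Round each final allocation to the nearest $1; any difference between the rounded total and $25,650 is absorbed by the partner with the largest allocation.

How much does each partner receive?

Delacroix: $3,734; Nwosu: $1,463; Chaudhri: $6,571; Andrade: $2,828; Halvorsen: $5,470; Bergstrom: $5,584

Capital contributed total 527,769; billable hours total 8,891.
Combined weights (55% capital contributed + 45% billable hours): Delacroix 0.1456; Nwosu 0.0570; Chaudhri 0.2562; Andrade 0.1103; Halvorsen 0.2133; Bergstrom 0.2177.
Pro-rata amounts: Delacroix 3,733.69; Nwosu 1,462.76; Chaudhri 6,570.74; Andrade 2,828.41; Halvorsen 5,469.95; Bergstrom 5,584.45.
After rounding ($1): Delacroix $3,734; Nwosu $1,463; Chaudhri $6,571; Andrade $2,828; Halvorsen $5,470; Bergstrom $5,584. Sum = $25,650.
Sum already equals the total — no adjustment.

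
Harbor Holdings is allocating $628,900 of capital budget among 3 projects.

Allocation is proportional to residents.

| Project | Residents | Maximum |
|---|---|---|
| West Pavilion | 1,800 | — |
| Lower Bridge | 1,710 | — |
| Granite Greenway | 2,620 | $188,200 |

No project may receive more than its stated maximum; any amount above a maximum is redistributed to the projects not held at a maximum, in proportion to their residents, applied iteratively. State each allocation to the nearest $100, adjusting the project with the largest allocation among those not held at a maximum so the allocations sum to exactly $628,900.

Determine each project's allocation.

Total residents = 6,130.
Pro-rata shares before constraints: West Pavilion 184,668.84; Lower Bridge 175,435.40; Granite Greenway 268,795.76.
Capped: Granite Greenway ($188,200); residual $440,700 reallocated over remaining residents 3,510.
Shares after redistribution: West Pavilion 226,000.00 → $226,000; Lower Bridge 214,700.00 → $214,700.

West Pavilion: $226,000 · Lower Bridge: $214,700 · Granite Greenway: $188,200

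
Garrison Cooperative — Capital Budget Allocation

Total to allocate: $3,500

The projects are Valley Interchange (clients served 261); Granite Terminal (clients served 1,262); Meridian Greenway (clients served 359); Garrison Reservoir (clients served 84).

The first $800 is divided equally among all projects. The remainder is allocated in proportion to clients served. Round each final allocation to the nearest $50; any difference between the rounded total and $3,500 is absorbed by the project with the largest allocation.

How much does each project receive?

Equal tier: $800 ÷ 4 = $200 apiece.
Remainder $2,700 by clients served (total 1,966): Valley Interchange 358.44 → $350; Granite Terminal 1,733.16 → $1,750; Meridian Greenway 493.03 → $500; Garrison Reservoir 115.36 → $100.
Totals: Valley Interchange $200 + $350 = $550; Granite Terminal $200 + $1,750 = $1,950; Meridian Greenway $200 + $500 = $700; Garrison Reservoir $200 + $100 = $300.

Valley Interchange: $550 | Granite Terminal: $1,950 | Meridian Greenway: $700 | Garrison Reservoir: $300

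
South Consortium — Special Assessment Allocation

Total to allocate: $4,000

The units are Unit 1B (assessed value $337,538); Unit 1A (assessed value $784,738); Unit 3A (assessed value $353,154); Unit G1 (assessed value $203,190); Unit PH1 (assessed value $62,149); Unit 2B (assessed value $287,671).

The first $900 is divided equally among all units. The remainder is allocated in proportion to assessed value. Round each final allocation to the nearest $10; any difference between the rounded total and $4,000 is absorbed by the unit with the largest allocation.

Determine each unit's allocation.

Equal tier: $900 ÷ 6 = $150 apiece.
Remainder $3,100 by assessed value (total 2,028,440): Unit 1B 515.85 → $520; Unit 1A 1,199.29 → $1,200; Unit 3A 539.71 → $540; Unit G1 310.53 → $310; Unit PH1 94.98 → $90; Unit 2B 439.64 → $440.
Totals: Unit 1B $150 + $520 = $670; Unit 1A $150 + $1,200 = $1,350; Unit 3A $150 + $540 = $690; Unit G1 $150 + $310 = $460; Unit PH1 $150 + $90 = $240; Unit 2B $150 + $440 = $590.

Unit 1B: $670; Unit 1A: $1,350; Unit 3A: $690; Unit G1: $460; Unit PH1: $240; Unit 2B: $590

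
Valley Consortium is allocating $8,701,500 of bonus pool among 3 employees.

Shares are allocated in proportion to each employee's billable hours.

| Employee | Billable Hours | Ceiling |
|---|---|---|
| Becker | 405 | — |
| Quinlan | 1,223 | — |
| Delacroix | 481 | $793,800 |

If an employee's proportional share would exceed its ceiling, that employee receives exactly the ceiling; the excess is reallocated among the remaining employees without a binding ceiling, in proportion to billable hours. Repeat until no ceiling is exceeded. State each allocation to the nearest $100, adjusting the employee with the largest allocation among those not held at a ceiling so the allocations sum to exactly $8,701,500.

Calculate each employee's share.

Sum of billable hours: 2,109.
Pro-rata shares before constraints: Becker 1,670,985.06; Quinlan 5,045,962.30; Delacroix 1,984,552.63.
Cap binds for Delacroix ($793,800); remaining pool $7,907,700 reallocated over remaining billable hours 1,628.
Remaining shares: Becker 1,967,210.38 → $1,967,200; Quinlan 5,940,489.62 → $5,940,500.

Becker: $1,967,200 | Quinlan: $5,940,500 | Delacroix: $793,800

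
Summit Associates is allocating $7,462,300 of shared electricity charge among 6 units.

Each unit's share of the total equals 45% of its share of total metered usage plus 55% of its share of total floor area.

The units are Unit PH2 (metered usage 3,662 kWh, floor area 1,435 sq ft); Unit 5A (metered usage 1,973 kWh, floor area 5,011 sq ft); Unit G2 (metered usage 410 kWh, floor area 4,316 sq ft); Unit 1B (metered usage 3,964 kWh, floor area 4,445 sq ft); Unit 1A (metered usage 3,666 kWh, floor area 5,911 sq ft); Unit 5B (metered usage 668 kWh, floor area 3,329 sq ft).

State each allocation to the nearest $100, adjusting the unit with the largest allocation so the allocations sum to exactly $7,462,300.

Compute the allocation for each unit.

Unit PH2: $1,098,300; Unit 5A: $1,303,200; Unit G2: $820,600; Unit 1B: $1,674,300; Unit 1A: $1,850,600; Unit 5B: $715,300

Totals — metered usage 14,343, floor area 24,447.
Composite weights (45% metered usage + 55% floor area): Unit PH2 0.1472; Unit 5A 0.1746; Unit G2 0.1100; Unit 1B 0.2244; Unit 1A 0.2480; Unit 5B 0.0959.
Proportional shares: Unit PH2 1,098,274.50; Unit 5A 1,303,193.61; Unit G2 820,578.88; Unit 1B 1,674,311.27; Unit 1A 1,850,660.67; Unit 5B 715,281.07.
After rounding ($100): Unit PH2 $1,098,300; Unit 5A $1,303,200; Unit G2 $820,600; Unit 1B $1,674,300; Unit 1A $1,850,700; Unit 5B $715,300. Sum = $7,462,400.
Difference $7,462,300 − $7,462,400 = −$100 applied to largest allocation (Unit 1A): Unit 1A becomes $1,850,600.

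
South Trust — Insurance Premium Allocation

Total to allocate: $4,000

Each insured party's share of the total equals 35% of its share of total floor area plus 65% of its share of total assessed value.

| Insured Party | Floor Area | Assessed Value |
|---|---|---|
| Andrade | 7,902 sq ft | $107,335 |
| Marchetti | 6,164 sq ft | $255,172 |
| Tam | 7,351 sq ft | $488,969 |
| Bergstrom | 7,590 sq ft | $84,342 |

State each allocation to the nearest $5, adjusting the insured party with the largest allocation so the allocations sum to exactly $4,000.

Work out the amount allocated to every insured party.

Andrade: $680 | Marchetti: $1,005 | Tam: $1,715 | Bergstrom: $600

Totals — floor area 29,007, assessed value 935,818.
Composite weights (35% floor area + 65% assessed value): Andrade 0.1699; Marchetti 0.2516; Tam 0.4283; Bergstrom 0.1502.
Pro-rata amounts: Andrade 679.59; Marchetti 1,006.45; Tam 1,713.30; Bergstrom 600.65.
Rounded to nearest $5: Andrade $680; Marchetti $1,005; Tam $1,715; Bergstrom $600. Sum = $4,000.
No rounding difference to absorb.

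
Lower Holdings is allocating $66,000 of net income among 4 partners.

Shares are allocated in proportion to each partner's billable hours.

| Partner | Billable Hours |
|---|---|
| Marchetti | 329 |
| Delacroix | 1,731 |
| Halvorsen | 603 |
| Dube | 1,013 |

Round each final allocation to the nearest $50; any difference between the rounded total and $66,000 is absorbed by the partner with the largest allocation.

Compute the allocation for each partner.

Combined billable hours = 3,676.
Unrounded shares: Marchetti 329/3,676 × $66,000 = 5,906.96; Delacroix 1,731/3,676 × $66,000 = 31,078.89; Halvorsen 603/3,676 × $66,000 = 10,826.44; Dube 1,013/3,676 × $66,000 = 18,187.70.
After rounding ($50): Marchetti $5,900; Delacroix $31,100; Halvorsen $10,850; Dube $18,200. Sum = $66,050.
Difference $66,000 − $66,050 = −$50 applied to largest allocation (Delacroix): Delacroix becomes $31,050.

Marchetti: $5,900; Delacroix: $31,050; Halvorsen: $10,850; Dube: $18,200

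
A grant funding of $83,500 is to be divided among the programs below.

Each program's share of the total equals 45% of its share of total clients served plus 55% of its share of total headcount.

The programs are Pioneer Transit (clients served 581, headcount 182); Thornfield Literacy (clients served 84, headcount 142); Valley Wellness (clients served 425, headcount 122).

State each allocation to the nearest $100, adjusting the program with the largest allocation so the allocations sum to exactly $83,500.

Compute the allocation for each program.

Pioneer Transit: $38,800 | Thornfield Literacy: $17,500 | Valley Wellness: $27,200

Clients served total 1,090; headcount total 446.
Combined weights (45% clients served + 55% headcount): Pioneer Transit 0.4643; Thornfield Literacy 0.2098; Valley Wellness 0.3259.
Proportional shares: Pioneer Transit 38,769.20; Thornfield Literacy 17,517.55; Valley Wellness 27,213.25.
After rounding ($100): Pioneer Transit $38,800; Thornfield Literacy $17,500; Valley Wellness $27,200. Sum = $83,500.
No rounding difference to absorb.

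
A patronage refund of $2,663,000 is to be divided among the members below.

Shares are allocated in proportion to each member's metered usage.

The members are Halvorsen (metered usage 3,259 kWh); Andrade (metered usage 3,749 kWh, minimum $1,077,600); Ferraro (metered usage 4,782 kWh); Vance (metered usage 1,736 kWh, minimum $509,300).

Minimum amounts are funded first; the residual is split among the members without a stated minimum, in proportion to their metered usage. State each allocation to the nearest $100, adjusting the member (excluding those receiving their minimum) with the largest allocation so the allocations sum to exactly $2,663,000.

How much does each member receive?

Fund the minimums — Andrade $1,077,600; Vance $509,300. Balance $1,076,100.
Balance split over remaining metered usage 8,041: Halvorsen 436,141.01 → $436,100; Ferraro 639,958.99 → $640,000.

Halvorsen: $436,100 | Andrade: $1,077,600 | Ferraro: $640,000 | Vance: $509,300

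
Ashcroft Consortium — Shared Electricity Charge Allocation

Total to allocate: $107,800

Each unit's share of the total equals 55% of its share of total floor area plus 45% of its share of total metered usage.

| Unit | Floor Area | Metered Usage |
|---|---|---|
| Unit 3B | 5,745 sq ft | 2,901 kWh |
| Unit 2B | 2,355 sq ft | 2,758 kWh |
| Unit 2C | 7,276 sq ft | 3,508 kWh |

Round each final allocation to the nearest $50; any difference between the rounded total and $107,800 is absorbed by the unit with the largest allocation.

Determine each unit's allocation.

Totals — floor area 15,376, metered usage 9,167.
Blended shares (55% floor area + 45% metered usage): Unit 3B 0.3479; Unit 2B 0.2196; Unit 2C 0.4325.
Raw shares: Unit 3B 37,504.31; Unit 2B 23,675.71; Unit 2C 46,619.99.
After rounding ($50): Unit 3B $37,500; Unit 2B $23,700; Unit 2C $46,600. Sum = $107,800.
No rounding difference to absorb.

Unit 3B: $37,500; Unit 2B: $23,700; Unit 2C: $46,600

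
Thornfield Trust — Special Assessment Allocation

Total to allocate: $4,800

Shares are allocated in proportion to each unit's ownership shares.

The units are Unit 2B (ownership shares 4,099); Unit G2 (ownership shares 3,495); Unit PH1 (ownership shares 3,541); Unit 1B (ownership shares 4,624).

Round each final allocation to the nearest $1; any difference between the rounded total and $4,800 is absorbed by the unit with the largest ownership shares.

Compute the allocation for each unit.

Unit 2B: $1,249; Unit G2: $1,065; Unit PH1: $1,079; Unit 1B: $1,407

Total ownership shares = 15,759.
Pro-rata amounts: Unit 2B 4,099/15,759 × $4,800 = 1,248.51; Unit G2 3,495/15,759 × $4,800 = 1,064.53; Unit PH1 3,541/15,759 × $4,800 = 1,078.55; Unit 1B 4,624/15,759 × $4,800 = 1,408.41.
After rounding ($1): Unit 2B $1,249; Unit G2 $1,065; Unit PH1 $1,079; Unit 1B $1,408. Sum = $4,801.
Difference $4,800 − $4,801 = −$1 applied to largest ownership shares (Unit 1B): Unit 1B becomes $1,407.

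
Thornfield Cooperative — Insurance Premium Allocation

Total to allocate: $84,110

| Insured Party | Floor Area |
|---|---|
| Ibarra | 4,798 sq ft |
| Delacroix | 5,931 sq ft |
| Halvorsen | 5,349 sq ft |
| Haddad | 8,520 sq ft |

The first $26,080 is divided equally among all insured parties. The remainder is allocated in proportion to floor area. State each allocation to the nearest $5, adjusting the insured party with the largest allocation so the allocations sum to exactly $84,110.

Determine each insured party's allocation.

Equal tier: $26,080 ÷ 4 = $6,520 apiece.
Remainder $58,030 by floor area (total 24,598): Ibarra 11,319.13 → $11,320; Delacroix 13,992.03 → $13,990; Halvorsen 12,619.01 → $12,620; Haddad 20,099.83 → $20,100.
Totals: Ibarra $6,520 + $11,320 = $17,840; Delacroix $6,520 + $13,990 = $20,510; Halvorsen $6,520 + $12,620 = $19,140; Haddad $6,520 + $20,100 = $26,620.

Ibarra: $17,840 · Delacroix: $20,510 · Halvorsen: $19,140 · Haddad: $26,620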